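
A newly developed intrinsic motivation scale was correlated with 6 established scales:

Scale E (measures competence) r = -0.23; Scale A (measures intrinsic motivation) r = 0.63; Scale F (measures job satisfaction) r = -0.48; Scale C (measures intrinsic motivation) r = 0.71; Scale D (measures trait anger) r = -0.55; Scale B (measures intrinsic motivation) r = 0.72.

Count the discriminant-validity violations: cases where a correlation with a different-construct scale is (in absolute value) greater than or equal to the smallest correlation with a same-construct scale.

Convergent (same construct = intrinsic motivation): Scale A, Scale C, Scale B.
Smallest convergent = 0.63. Discriminant |r|: 0.23, 0.48, 0.55; count ≥ 0.63 → 0.

0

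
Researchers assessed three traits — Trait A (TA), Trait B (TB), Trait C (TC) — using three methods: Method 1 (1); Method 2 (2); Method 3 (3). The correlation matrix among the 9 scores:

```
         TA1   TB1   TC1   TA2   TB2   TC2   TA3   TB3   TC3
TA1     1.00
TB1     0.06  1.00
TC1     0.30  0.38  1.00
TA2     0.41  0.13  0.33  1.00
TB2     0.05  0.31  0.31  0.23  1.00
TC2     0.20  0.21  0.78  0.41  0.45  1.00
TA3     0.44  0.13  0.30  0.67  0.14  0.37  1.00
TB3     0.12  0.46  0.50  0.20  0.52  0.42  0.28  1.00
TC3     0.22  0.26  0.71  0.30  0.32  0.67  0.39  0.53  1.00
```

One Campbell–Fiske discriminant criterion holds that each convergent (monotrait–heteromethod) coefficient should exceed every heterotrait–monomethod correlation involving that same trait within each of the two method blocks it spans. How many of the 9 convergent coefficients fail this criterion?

4

Each convergent coefficient versus the relevant comparison correlations:
TA (methods 1·2): 0.41 vs {0.06, 0.23, 0.30, 0.41} → fail.
TA (methods 1·3): 0.44 vs {0.06, 0.28, 0.30, 0.39} → pass.
TA (methods 2·3): 0.67 vs {0.23, 0.28, 0.41, 0.39} → pass.
TB (methods 1·2): 0.31 vs {0.06, 0.23, 0.38, 0.45} → fail.
TB (methods 1·3): 0.46 vs {0.06, 0.28, 0.38, 0.53} → fail.
TB (methods 2·3): 0.52 vs {0.23, 0.28, 0.45, 0.53} → fail.
TC (methods 1·2): 0.78 vs {0.30, 0.41, 0.38, 0.45} → pass.
TC (methods 1·3): 0.71 vs {0.30, 0.39, 0.38, 0.53} → pass.
TC (methods 2·3): 0.67 vs {0.41, 0.39, 0.45, 0.53} → pass.
4 of 9 fail.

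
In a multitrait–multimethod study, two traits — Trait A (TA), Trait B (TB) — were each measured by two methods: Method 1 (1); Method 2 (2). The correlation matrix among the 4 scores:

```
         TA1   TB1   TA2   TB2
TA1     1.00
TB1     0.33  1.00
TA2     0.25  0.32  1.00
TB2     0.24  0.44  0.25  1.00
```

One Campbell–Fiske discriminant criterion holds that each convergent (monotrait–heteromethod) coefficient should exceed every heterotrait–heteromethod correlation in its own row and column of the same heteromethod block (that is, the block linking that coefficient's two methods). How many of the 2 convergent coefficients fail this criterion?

Each convergent coefficient versus the relevant comparison correlations:
TA (methods 1·2): 0.25 vs {0.24, 0.32} → fail.
TB (methods 1·2): 0.44 vs {0.32, 0.24} → pass.
1 of 2 fail.

1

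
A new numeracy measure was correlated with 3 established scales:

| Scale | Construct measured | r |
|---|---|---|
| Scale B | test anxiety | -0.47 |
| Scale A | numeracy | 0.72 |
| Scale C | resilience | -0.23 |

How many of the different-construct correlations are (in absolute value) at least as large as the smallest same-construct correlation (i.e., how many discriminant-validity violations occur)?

Convergent (same construct = numeracy): Scale A.
Smallest convergent = 0.72. Discriminant |r|: 0.47, 0.23; count ≥ 0.72 → 0.

0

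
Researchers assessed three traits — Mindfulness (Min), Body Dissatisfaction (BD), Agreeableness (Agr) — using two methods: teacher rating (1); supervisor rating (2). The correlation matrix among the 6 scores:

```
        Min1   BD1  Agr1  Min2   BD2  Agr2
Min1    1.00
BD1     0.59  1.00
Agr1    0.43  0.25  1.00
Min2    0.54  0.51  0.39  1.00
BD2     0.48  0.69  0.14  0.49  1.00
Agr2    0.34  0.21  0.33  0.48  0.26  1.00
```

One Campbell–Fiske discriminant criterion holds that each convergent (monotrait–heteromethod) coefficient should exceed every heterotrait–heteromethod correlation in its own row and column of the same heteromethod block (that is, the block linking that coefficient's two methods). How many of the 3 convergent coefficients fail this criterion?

Convergent coefficients and their comparison sets:
Min (methods 1·2): 0.54 vs {0.48, 0.51, 0.34, 0.39} → pass.
BD (methods 1·2): 0.69 vs {0.51, 0.48, 0.21, 0.14} → pass.
Agr (methods 1·2): 0.33 vs {0.39, 0.34, 0.14, 0.21} → fail.
1 of 3 fail.

1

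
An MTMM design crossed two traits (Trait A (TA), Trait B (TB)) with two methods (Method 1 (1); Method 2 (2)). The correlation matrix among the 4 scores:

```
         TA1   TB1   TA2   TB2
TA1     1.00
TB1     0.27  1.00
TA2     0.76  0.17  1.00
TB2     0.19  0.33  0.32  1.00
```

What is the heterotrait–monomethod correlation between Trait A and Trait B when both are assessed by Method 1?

0.27

Different traits, same method: r(TA1, TB1) = 0.27.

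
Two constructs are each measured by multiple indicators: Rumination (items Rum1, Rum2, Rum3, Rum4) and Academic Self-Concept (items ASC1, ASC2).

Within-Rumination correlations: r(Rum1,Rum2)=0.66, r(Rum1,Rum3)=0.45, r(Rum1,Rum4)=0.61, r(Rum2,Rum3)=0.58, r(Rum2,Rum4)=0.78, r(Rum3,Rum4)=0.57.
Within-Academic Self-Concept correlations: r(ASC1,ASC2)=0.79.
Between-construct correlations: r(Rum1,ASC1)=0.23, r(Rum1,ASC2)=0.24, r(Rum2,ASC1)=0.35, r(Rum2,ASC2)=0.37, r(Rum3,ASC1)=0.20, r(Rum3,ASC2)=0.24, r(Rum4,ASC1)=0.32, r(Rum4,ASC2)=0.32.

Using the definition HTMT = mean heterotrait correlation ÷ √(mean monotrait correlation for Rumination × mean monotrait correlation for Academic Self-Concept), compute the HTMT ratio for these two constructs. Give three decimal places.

0.409

Between-construct mean = 2.27/8 = 0.2838.
Mean within-Rum = 3.65/6 = 0.6083; mean within-ASC = 0.79/1 = 0.7900.
Geometric mean = √(0.6083 × 0.7900) = 0.6932.
HTMT = 0.2838 / 0.6932 = 0.409.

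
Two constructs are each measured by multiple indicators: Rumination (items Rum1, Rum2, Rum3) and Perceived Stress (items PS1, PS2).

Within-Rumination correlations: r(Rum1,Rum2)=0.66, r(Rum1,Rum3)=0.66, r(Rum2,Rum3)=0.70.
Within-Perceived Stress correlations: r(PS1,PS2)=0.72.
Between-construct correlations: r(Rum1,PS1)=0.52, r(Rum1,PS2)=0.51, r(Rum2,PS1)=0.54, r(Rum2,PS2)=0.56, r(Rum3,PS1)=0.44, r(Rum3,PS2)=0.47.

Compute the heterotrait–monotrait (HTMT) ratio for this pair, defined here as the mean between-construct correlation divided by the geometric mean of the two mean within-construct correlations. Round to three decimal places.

0.728

Mean between = 3.04/6 = 0.5067.
Mean within-Rum = 2.02/3 = 0.6733; mean within-PS = 0.72/1 = 0.7200.
Geometric mean = √(0.6733 × 0.7200) = 0.6963.
HTMT = 0.5067 / 0.6963 = 0.728.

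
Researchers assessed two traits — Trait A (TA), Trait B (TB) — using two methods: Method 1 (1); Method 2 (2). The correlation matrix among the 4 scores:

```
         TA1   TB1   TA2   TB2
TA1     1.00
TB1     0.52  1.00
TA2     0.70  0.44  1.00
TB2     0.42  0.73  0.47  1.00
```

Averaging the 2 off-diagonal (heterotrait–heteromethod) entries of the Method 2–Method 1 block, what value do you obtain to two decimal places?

HTHM values (method 2 × method 1): 0.44, 0.42; mean = 0.86/2 = 0.43.

0.43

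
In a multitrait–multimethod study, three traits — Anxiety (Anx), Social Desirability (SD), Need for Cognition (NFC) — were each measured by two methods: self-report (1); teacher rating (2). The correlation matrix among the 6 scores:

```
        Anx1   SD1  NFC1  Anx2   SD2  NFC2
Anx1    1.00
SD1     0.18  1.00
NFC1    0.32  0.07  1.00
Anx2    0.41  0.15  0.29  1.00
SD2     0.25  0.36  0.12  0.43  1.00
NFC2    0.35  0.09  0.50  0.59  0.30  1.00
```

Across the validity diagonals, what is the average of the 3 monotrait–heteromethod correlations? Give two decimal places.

0.42

Convergent values: 0.41, 0.36, 0.50; mean = 1.27/3 = 0.42.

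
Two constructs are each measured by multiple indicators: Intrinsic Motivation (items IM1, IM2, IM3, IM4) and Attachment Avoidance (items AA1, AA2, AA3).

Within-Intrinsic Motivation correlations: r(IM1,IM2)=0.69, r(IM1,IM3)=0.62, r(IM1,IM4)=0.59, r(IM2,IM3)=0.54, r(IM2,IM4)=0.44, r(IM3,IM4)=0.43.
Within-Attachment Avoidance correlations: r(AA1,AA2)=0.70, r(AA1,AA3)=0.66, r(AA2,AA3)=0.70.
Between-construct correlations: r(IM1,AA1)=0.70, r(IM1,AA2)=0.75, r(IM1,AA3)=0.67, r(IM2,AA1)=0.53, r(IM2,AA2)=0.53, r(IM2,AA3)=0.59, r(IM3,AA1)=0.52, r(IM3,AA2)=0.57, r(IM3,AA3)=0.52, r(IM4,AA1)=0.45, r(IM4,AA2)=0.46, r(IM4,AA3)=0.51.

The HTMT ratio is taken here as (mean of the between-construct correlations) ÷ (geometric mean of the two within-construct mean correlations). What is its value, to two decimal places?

Mean between = 6.80/12 = 0.5667.
Mean within-IM = 3.31/6 = 0.5517; mean within-AA = 2.06/3 = 0.6867.
Geometric mean = √(0.5517 × 0.6867) = 0.6155.
HTMT = 0.5667 / 0.6155 = 0.92.

0.92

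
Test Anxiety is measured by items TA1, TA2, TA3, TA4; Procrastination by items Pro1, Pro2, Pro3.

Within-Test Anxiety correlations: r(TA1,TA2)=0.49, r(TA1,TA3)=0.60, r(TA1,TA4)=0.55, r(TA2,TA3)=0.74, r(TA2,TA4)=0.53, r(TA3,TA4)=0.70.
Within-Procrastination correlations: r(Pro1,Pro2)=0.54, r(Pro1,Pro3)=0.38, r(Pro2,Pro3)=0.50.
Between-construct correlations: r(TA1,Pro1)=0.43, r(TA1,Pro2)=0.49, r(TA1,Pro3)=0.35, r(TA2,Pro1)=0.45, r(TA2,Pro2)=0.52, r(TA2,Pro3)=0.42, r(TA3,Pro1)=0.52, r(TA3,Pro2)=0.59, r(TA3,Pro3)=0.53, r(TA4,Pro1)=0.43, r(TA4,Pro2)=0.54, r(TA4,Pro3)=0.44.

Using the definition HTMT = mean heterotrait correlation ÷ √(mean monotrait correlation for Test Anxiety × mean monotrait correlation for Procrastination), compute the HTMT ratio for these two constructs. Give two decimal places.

0.89

Mean heterotrait r = 5.71/12 = 0.4758.
Mean within-TA = 3.61/6 = 0.6017; mean within-Pro = 1.42/3 = 0.4733.
Geometric mean = √(0.6017 × 0.4733) = 0.5337.
HTMT = 0.4758 / 0.5337 = 0.89.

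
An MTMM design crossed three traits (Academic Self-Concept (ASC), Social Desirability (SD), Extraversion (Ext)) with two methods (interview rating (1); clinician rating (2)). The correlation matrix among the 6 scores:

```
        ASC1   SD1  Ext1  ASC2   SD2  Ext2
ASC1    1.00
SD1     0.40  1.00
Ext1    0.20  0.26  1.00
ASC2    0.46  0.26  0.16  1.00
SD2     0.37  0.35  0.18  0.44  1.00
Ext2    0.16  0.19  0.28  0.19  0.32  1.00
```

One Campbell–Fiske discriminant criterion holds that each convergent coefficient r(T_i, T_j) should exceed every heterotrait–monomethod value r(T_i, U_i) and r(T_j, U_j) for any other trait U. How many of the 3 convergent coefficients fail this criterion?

Convergent coefficients and their comparison sets:
ASC (methods 1·2): 0.46 vs {0.40, 0.44, 0.20, 0.19} → pass.
SD (methods 1·2): 0.35 vs {0.40, 0.44, 0.26, 0.32} → fail.
Ext (methods 1·2): 0.28 vs {0.20, 0.19, 0.26, 0.32} → fail.
2 of 3 fail.

2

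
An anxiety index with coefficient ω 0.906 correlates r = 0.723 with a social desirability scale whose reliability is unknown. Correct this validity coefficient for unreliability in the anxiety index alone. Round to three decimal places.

Single correction: r_c = r_obs / √r_xx = 0.723 / √0.906 = 0.723 / 0.9518 ≈ 0.760.

0.760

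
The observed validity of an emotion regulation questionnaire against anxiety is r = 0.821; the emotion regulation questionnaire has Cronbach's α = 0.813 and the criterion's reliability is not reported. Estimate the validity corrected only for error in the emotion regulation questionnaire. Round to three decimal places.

0.911

Single correction: r_c = r_obs / √r_xx = 0.821 / √0.813 = 0.821 / 0.9017 ≈ 0.911.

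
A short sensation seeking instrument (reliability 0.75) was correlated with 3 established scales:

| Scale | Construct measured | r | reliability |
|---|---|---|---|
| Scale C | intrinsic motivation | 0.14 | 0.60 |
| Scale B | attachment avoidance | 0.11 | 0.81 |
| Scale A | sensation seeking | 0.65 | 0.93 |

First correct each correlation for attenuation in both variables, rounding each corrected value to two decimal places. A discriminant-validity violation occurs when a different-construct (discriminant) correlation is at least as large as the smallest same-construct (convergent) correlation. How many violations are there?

0

Disattenuated r (r / √(r_scale · r_new)):
  Scale C (disc): 0.14 / √(0.60·0.75) = 0.21
  Scale B (disc): 0.11 / √(0.81·0.75) = 0.14
  Scale A (conv): 0.65 / √(0.93·0.75) = 0.78
Smallest convergent = 0.78. Discriminant values: 0.21, 0.14; count ≥ 0.78 → 0.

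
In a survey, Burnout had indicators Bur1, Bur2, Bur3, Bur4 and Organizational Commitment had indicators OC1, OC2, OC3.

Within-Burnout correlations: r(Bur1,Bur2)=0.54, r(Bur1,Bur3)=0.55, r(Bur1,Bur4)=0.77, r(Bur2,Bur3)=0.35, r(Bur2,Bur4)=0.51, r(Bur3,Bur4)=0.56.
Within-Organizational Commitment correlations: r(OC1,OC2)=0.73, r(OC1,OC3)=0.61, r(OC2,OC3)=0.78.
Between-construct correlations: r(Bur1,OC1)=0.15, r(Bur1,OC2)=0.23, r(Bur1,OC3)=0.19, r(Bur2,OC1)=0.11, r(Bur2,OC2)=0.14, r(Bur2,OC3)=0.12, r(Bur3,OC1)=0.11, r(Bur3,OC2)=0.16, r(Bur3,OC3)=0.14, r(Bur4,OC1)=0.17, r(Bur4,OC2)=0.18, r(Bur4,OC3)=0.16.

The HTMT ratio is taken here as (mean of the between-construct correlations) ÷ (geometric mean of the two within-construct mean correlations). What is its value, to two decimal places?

0.25

Between-construct mean = 1.86/12 = 0.1550.
Mean within-Bur = 3.28/6 = 0.5467; mean within-OC = 2.12/3 = 0.7067.
Geometric mean = √(0.5467 × 0.7067) = 0.6216.
HTMT = 0.1550 / 0.6216 = 0.25.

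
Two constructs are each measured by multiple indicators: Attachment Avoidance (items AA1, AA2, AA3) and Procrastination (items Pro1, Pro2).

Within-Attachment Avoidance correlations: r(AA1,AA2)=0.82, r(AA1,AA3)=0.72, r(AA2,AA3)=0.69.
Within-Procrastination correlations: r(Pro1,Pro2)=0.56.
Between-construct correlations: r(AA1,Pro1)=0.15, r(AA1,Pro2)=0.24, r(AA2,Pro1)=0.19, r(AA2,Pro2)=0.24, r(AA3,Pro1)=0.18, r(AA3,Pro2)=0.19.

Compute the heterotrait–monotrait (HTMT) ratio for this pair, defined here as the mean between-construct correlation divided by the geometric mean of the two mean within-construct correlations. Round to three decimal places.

Mean between = 1.19/6 = 0.1983.
Mean within-AA = 2.23/3 = 0.7433; mean within-Pro = 0.56/1 = 0.5600.
Geometric mean = √(0.7433 × 0.5600) = 0.6452.
HTMT = 0.1983 / 0.6452 = 0.307.

0.307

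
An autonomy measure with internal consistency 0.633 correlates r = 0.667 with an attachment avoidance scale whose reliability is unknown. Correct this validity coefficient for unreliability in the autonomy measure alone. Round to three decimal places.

Single correction: r_c = r_obs / √r_xx = 0.667 / √0.633 = 0.667 / 0.7956 ≈ 0.838.

0.838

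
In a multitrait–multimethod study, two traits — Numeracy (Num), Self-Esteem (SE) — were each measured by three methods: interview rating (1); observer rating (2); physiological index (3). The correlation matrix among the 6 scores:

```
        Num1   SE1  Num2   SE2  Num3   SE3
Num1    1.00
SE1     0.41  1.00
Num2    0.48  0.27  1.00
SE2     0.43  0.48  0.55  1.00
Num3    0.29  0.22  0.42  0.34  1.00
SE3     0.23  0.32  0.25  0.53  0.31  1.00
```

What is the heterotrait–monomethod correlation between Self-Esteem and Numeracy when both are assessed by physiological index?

Different traits, same method: r(SE3, Num3) = 0.31.

0.31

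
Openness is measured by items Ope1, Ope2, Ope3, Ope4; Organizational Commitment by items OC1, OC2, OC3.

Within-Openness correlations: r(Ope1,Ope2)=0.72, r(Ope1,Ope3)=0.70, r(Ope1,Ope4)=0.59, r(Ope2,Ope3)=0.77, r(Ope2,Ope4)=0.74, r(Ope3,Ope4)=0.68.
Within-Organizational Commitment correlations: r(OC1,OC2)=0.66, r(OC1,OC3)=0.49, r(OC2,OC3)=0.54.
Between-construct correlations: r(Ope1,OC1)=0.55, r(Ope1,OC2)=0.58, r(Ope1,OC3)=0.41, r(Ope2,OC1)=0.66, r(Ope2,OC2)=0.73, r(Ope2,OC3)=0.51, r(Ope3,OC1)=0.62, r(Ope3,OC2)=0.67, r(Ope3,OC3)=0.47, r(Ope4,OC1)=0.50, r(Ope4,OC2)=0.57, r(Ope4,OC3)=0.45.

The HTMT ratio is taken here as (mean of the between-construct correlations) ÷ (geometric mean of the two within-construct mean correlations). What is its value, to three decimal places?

0.892

Mean heterotrait r = 6.72/12 = 0.5600.
Mean within-Ope = 4.20/6 = 0.7000; mean within-OC = 1.69/3 = 0.5633.
Geometric mean = √(0.7000 × 0.5633) = 0.6279.
HTMT = 0.5600 / 0.6279 = 0.892.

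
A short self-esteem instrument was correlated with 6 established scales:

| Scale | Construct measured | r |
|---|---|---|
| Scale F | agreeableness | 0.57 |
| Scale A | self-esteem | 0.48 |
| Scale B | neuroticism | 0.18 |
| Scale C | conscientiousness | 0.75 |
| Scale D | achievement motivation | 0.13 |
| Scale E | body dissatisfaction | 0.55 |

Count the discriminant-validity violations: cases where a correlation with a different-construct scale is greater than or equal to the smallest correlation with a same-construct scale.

3

Convergent (same construct = self-esteem): Scale A.
Smallest convergent = 0.48. Discriminant values: 0.57, 0.18, 0.75, 0.13, 0.55; count ≥ 0.48 → 3.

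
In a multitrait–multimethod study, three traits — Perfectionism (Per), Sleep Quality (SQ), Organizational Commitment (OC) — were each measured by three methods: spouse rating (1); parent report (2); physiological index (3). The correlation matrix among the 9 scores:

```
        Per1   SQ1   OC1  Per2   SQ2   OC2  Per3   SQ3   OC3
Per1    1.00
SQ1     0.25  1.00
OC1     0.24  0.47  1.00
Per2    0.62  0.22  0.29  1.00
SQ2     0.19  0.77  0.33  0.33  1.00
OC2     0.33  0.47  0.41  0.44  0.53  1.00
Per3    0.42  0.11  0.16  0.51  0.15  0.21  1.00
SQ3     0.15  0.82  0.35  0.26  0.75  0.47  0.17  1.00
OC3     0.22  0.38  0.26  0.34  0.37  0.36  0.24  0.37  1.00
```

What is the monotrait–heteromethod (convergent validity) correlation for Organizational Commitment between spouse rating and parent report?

0.41

Same trait (OC), different methods: r(OC1, OC2) = 0.41.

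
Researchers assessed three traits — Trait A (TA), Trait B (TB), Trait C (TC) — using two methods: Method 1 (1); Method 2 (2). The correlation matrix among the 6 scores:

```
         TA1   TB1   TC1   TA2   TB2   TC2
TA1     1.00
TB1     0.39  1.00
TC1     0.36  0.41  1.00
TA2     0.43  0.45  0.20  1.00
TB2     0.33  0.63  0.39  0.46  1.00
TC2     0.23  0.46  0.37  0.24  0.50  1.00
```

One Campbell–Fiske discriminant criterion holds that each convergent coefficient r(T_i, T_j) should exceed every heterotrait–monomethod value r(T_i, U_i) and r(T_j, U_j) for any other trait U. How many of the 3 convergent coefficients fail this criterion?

Each convergent coefficient versus the relevant comparison correlations:
TA (methods 1·2): 0.43 vs {0.39, 0.46, 0.36, 0.24} → fail.
TB (methods 1·2): 0.63 vs {0.39, 0.46, 0.41, 0.50} → pass.
TC (methods 1·2): 0.37 vs {0.36, 0.24, 0.41, 0.50} → fail.
2 of 3 fail.

2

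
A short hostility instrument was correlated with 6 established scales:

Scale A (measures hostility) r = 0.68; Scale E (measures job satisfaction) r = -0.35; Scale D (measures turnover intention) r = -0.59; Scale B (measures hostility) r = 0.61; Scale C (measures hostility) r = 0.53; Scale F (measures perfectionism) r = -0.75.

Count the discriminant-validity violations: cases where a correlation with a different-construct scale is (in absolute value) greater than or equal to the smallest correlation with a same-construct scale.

Convergent (same construct = hostility): Scale A, Scale B, Scale C.
Smallest convergent = 0.53. Discriminant |r|: 0.35, 0.59, 0.75; count ≥ 0.53 → 2.

2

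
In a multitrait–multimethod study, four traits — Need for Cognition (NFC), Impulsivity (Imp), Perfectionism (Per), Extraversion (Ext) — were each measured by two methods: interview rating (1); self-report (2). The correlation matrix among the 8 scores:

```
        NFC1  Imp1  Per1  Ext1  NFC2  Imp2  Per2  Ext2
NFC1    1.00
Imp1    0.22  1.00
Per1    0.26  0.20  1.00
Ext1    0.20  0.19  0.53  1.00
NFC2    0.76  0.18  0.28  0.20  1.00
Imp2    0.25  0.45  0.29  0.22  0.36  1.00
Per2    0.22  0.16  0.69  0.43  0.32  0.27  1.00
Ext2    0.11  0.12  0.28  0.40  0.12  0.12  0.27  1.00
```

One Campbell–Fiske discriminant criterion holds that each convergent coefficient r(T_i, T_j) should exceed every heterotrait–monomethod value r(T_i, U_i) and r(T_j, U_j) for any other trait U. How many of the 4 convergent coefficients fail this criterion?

1

Convergent coefficients and their comparison sets:
NFC (methods 1·2): 0.76 vs {0.22, 0.36, 0.26, 0.32, 0.20, 0.12} → pass.
Imp (methods 1·2): 0.45 vs {0.22, 0.36, 0.20, 0.27, 0.19, 0.12} → pass.
Per (methods 1·2): 0.69 vs {0.26, 0.32, 0.20, 0.27, 0.53, 0.27} → pass.
Ext (methods 1·2): 0.40 vs {0.20, 0.12, 0.19, 0.12, 0.53, 0.27} → fail.
1 of 4 fail.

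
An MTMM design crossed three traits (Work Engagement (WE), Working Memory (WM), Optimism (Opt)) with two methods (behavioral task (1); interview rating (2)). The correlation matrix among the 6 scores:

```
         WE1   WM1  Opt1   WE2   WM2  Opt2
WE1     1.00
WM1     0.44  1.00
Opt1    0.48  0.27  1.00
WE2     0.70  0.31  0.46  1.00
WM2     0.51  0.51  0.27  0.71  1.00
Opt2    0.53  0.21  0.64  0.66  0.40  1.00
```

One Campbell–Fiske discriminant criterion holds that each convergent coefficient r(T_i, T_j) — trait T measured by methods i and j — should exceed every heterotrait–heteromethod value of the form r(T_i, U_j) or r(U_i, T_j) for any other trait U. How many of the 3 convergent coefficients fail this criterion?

Convergent coefficients and their comparison sets:
WE (methods 1·2): 0.70 vs {0.51, 0.31, 0.53, 0.46} → pass.
WM (methods 1·2): 0.51 vs {0.31, 0.51, 0.21, 0.27} → fail.
Opt (methods 1·2): 0.64 vs {0.46, 0.53, 0.27, 0.21} → pass.
1 of 3 fail.

1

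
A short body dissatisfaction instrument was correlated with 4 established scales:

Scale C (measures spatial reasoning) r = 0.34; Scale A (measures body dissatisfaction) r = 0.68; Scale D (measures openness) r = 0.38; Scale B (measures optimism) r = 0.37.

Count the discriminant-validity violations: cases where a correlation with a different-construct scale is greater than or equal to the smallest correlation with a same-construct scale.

Convergent (same construct = body dissatisfaction): Scale A.
Smallest convergent = 0.68. Discriminant values: 0.34, 0.38, 0.37; count ≥ 0.68 → 0.

0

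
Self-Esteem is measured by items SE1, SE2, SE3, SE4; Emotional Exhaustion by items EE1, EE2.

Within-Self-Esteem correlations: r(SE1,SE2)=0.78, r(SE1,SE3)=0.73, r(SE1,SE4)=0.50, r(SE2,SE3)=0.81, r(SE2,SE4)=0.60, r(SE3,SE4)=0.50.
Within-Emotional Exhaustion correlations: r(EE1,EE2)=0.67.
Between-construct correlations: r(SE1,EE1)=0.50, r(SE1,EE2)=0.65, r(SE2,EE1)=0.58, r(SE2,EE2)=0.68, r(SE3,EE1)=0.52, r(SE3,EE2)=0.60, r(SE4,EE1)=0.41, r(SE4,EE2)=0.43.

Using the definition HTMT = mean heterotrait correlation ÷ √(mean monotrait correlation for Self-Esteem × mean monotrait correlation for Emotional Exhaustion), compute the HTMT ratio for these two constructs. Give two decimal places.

Mean heterotrait r = 4.37/8 = 0.5463.
Mean within-SE = 3.92/6 = 0.6533; mean within-EE = 0.67/1 = 0.6700.
Geometric mean = √(0.6533 × 0.6700) = 0.6616.
HTMT = 0.5463 / 0.6616 = 0.83.

0.83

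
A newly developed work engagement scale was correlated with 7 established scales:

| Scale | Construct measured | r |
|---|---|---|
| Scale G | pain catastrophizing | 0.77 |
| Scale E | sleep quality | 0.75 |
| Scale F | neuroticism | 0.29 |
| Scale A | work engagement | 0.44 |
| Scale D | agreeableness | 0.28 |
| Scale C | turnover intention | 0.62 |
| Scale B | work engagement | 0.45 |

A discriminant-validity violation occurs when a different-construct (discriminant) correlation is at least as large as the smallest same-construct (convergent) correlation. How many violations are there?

Convergent (same construct = work engagement): Scale A, Scale B.
Smallest convergent = 0.44. Discriminant values: 0.77, 0.75, 0.29, 0.28, 0.62; count ≥ 0.44 → 3.

3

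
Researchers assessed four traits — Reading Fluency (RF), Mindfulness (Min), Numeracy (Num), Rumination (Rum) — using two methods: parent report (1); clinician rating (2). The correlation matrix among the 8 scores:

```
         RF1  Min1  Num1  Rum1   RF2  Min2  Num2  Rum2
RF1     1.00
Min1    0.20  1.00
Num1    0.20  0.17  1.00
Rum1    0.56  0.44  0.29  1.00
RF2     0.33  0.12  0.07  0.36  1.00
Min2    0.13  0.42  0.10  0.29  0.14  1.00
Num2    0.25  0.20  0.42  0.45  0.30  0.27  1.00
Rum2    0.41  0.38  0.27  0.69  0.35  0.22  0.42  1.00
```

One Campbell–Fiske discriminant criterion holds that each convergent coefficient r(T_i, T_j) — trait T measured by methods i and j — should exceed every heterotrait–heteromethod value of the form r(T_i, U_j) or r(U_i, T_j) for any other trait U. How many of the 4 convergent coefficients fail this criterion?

Checking each validity diagonal entry against its comparison values:
RF (methods 1·2): 0.33 vs {0.13, 0.12, 0.25, 0.07, 0.41, 0.36} → fail.
Min (methods 1·2): 0.42 vs {0.12, 0.13, 0.20, 0.10, 0.38, 0.29} → pass.
Num (methods 1·2): 0.42 vs {0.07, 0.25, 0.10, 0.20, 0.27, 0.45} → fail.
Rum (methods 1·2): 0.69 vs {0.36, 0.41, 0.29, 0.38, 0.45, 0.27} → pass.
2 of 4 fail.

2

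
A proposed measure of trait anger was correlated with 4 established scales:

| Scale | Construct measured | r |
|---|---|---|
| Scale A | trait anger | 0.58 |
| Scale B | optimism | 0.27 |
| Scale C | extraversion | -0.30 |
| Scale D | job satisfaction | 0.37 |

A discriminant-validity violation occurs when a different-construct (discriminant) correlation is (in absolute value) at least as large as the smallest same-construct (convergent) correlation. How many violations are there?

0

Convergent (same construct = trait anger): Scale A.
Smallest convergent = 0.58. Discriminant |r|: 0.27, 0.30, 0.37; count ≥ 0.58 → 0.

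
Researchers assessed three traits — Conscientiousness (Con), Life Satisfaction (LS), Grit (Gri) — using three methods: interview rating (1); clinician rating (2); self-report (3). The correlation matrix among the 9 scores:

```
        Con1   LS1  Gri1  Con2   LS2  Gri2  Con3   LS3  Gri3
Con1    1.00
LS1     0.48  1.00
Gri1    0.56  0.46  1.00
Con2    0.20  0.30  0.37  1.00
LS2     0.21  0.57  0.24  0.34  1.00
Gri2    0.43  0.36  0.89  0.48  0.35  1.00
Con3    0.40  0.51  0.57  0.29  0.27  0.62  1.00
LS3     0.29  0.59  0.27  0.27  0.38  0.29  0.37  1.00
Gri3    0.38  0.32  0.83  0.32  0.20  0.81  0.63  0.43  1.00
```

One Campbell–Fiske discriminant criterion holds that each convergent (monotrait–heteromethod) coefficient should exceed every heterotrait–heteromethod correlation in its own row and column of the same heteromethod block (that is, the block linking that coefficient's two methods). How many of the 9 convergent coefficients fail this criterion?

Each convergent coefficient versus the relevant comparison correlations:
Con (methods 1·2): 0.20 vs {0.21, 0.30, 0.43, 0.37} → fail.
Con (methods 1·3): 0.40 vs {0.29, 0.51, 0.38, 0.57} → fail.
Con (methods 2·3): 0.29 vs {0.27, 0.27, 0.32, 0.62} → fail.
LS (methods 1·2): 0.57 vs {0.30, 0.21, 0.36, 0.24} → pass.
LS (methods 1·3): 0.59 vs {0.51, 0.29, 0.32, 0.27} → pass.
LS (methods 2·3): 0.38 vs {0.27, 0.27, 0.20, 0.29} → pass.
Gri (methods 1·2): 0.89 vs {0.37, 0.43, 0.24, 0.36} → pass.
Gri (methods 1·3): 0.83 vs {0.57, 0.38, 0.27, 0.32} → pass.
Gri (methods 2·3): 0.81 vs {0.62, 0.32, 0.29, 0.20} → pass.
3 of 9 fail.

3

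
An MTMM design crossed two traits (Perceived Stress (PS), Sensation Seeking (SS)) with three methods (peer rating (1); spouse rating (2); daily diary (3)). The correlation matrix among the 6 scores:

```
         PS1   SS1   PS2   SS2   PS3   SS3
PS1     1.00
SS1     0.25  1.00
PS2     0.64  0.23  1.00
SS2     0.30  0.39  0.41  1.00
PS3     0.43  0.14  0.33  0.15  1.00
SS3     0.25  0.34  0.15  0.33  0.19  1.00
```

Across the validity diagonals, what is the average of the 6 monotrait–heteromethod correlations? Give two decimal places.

0.41

Convergent values: 0.64, 0.43, 0.33, 0.39, 0.34, 0.33; mean = 2.46/6 = 0.41.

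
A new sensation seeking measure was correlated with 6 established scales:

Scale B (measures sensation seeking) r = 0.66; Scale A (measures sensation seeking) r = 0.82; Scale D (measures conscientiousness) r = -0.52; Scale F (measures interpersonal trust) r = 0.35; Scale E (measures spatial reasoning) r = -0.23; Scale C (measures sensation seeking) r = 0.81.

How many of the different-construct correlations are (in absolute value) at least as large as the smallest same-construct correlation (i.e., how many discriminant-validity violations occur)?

0

Convergent (same construct = sensation seeking): Scale B, Scale A, Scale C.
Smallest convergent = 0.66. Discriminant |r|: 0.52, 0.35, 0.23; count ≥ 0.66 → 0.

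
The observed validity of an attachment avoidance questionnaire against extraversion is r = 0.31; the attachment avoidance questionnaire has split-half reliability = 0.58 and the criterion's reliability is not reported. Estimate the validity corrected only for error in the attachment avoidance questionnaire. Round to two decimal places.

0.41

Single correction: r_c = r_obs / √r_xx = 0.31 / √0.58 = 0.31 / 0.7616 ≈ 0.41.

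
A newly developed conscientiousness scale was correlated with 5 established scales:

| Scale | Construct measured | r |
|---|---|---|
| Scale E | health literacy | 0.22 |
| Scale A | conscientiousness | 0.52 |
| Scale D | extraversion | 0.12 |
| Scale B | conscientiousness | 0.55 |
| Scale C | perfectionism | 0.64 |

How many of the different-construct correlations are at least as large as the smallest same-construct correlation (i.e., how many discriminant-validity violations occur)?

Convergent (same construct = conscientiousness): Scale A, Scale B.
Smallest convergent = 0.52. Discriminant values: 0.22, 0.12, 0.64; count ≥ 0.52 → 1.

1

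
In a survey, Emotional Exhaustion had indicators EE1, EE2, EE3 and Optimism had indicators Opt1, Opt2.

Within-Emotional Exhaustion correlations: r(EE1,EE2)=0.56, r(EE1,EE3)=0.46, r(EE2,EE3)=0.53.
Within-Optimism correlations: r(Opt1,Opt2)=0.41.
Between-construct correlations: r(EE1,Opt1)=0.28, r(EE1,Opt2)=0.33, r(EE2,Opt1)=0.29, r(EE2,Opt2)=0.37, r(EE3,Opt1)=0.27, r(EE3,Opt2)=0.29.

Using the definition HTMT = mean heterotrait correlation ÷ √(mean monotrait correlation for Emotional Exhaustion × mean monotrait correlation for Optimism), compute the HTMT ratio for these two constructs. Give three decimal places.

Mean heterotrait r = 1.83/6 = 0.3050.
Mean within-EE = 1.55/3 = 0.5167; mean within-Opt = 0.41/1 = 0.4100.
Geometric mean = √(0.5167 × 0.4100) = 0.4603.
HTMT = 0.3050 / 0.4603 = 0.663.

0.663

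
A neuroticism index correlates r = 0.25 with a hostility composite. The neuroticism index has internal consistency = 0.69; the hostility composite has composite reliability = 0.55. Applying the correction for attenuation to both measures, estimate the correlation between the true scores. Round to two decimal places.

0.41

r_true = r_obs / √(r_xx · r_yy) = 0.25 / √(0.69 × 0.55) = 0.25 / √0.3795 = 0.25 / 0.6160 ≈ 0.41.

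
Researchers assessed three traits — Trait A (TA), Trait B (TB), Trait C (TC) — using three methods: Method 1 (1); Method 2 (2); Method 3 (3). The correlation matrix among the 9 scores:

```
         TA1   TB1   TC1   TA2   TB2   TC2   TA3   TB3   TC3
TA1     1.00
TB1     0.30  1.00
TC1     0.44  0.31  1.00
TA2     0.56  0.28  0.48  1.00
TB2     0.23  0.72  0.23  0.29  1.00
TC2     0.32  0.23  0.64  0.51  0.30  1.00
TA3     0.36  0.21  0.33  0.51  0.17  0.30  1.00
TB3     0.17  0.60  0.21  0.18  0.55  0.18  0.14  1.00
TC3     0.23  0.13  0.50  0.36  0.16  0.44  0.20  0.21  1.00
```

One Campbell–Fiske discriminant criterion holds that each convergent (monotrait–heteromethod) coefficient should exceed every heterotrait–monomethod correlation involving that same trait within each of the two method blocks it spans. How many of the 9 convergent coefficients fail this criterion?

3

Each convergent coefficient versus the relevant comparison correlations:
TA (methods 1·2): 0.56 vs {0.30, 0.29, 0.44, 0.51} → pass.
TA (methods 1·3): 0.36 vs {0.30, 0.14, 0.44, 0.20} → fail.
TA (methods 2·3): 0.51 vs {0.29, 0.14, 0.51, 0.20} → fail.
TB (methods 1·2): 0.72 vs {0.30, 0.29, 0.31, 0.30} → pass.
TB (methods 1·3): 0.60 vs {0.30, 0.14, 0.31, 0.21} → pass.
TB (methods 2·3): 0.55 vs {0.29, 0.14, 0.30, 0.21} → pass.
TC (methods 1·2): 0.64 vs {0.44, 0.51, 0.31, 0.30} → pass.
TC (methods 1·3): 0.50 vs {0.44, 0.20, 0.31, 0.21} → pass.
TC (methods 2·3): 0.44 vs {0.51, 0.20, 0.30, 0.21} → fail.
3 of 9 fail.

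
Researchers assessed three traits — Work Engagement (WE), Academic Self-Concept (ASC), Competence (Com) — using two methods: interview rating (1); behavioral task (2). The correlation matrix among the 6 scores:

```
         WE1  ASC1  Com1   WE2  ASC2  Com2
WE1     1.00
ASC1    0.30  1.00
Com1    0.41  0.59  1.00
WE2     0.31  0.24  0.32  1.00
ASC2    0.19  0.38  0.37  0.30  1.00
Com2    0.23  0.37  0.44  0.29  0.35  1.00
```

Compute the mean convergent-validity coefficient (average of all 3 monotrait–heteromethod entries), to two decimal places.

Convergent values: 0.31, 0.38, 0.44; mean = 1.13/3 = 0.38.

0.38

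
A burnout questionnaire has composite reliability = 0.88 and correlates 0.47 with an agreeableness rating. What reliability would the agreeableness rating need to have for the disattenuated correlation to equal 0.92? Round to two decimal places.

r_true = r_obs / √(r_xx · r_yy) ⇒ 0.92 = 0.47 / √(0.88 · r_yy).
√(0.88 · r_yy) = 0.47 / 0.92 = 0.5109; 0.88 · r_yy = 0.2610; r_yy = 0.2610 / 0.88 ≈ 0.30.

0.30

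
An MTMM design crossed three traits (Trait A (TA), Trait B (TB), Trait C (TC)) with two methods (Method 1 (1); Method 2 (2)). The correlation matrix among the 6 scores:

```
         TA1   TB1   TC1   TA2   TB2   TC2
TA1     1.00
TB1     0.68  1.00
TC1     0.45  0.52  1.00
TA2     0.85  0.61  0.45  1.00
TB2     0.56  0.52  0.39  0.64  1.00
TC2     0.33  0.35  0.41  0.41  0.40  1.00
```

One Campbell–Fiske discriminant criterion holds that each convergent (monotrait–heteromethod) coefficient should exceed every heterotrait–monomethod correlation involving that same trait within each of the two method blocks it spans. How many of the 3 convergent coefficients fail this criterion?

Checking each validity diagonal entry against its comparison values:
TA (methods 1·2): 0.85 vs {0.68, 0.64, 0.45, 0.41} → pass.
TB (methods 1·2): 0.52 vs {0.68, 0.64, 0.52, 0.40} → fail.
TC (methods 1·2): 0.41 vs {0.45, 0.41, 0.52, 0.40} → fail.
2 of 3 fail.

2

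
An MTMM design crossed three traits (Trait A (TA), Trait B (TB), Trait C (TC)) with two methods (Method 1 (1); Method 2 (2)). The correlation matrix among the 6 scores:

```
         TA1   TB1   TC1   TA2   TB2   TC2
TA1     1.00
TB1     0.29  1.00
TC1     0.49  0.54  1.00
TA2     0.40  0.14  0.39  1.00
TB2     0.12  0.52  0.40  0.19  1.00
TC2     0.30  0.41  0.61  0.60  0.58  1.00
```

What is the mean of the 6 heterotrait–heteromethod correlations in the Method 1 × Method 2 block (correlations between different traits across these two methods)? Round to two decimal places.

HTHM values (method 1 × method 2): 0.12, 0.30, 0.14, 0.41, 0.39, 0.40; mean = 1.76/6 = 0.29.

0.29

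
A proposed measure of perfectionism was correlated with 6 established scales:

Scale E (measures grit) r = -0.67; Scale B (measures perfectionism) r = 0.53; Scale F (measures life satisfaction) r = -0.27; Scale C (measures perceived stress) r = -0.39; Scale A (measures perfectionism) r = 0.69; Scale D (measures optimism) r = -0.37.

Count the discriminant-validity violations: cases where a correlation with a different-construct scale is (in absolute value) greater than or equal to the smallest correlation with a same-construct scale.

Convergent (same construct = perfectionism): Scale B, Scale A.
Smallest convergent = 0.53. Discriminant |r|: 0.67, 0.27, 0.39, 0.37; count ≥ 0.53 → 1.

1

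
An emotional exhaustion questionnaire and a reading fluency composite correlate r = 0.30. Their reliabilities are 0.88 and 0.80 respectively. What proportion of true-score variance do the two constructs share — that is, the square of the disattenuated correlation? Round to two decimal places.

0.13

Disattenuated r = 0.30 / √(0.88 × 0.80) = 0.30 / 0.8390 = 0.3576.
Shared true-score variance = 0.3576² = 0.1279 ≈ 0.13.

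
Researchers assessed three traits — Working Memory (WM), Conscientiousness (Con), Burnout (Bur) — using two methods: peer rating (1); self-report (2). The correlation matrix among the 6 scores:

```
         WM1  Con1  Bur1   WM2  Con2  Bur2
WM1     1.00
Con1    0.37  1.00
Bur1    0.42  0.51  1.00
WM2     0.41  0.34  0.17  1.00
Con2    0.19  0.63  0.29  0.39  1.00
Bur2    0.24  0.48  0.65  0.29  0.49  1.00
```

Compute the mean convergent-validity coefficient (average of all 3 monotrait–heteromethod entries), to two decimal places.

Convergent values: 0.41, 0.63, 0.65; mean = 1.69/3 = 0.56.

0.56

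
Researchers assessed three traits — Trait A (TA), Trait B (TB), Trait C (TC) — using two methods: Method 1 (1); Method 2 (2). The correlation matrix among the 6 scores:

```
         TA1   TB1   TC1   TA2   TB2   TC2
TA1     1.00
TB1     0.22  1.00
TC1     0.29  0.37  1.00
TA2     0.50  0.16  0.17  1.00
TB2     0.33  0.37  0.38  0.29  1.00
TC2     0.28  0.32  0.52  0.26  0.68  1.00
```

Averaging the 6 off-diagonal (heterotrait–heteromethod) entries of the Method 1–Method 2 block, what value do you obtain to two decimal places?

HTHM values (method 1 × method 2): 0.33, 0.28, 0.16, 0.32, 0.17, 0.38; mean = 1.64/6 = 0.27.

0.27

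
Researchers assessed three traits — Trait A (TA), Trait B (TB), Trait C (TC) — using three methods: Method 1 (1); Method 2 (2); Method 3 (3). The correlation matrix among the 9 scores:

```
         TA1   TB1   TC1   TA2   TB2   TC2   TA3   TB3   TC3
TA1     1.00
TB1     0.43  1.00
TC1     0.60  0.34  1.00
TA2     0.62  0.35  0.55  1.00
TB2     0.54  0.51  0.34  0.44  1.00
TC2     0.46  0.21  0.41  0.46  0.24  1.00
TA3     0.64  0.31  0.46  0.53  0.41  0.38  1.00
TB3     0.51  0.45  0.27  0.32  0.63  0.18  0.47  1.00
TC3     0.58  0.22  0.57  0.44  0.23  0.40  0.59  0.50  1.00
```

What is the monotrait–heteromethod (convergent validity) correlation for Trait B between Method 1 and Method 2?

0.51

Same trait (TB), different methods: r(TB1, TB2) = 0.51.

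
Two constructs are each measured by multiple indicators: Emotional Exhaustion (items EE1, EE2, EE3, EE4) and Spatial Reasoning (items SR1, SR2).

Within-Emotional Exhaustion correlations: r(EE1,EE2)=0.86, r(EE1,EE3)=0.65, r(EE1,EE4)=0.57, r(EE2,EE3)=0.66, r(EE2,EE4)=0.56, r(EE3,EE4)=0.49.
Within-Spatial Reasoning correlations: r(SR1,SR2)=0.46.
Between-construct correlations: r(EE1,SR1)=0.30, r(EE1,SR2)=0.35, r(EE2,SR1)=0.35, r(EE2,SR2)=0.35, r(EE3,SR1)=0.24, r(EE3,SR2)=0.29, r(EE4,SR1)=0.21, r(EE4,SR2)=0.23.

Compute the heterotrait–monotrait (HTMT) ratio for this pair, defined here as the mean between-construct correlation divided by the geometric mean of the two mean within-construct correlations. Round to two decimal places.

Mean heterotrait r = 2.32/8 = 0.2900.
Mean within-EE = 3.79/6 = 0.6317; mean within-SR = 0.46/1 = 0.4600.
Geometric mean = √(0.6317 × 0.4600) = 0.5391.
HTMT = 0.2900 / 0.5391 = 0.54.

0.54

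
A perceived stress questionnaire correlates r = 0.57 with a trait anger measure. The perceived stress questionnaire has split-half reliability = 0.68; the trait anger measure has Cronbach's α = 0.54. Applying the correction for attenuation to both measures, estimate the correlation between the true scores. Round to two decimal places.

0.94

r_true = r_obs / √(r_xx · r_yy) = 0.57 / √(0.68 × 0.54) = 0.57 / √0.3672 = 0.57 / 0.6060 ≈ 0.94.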